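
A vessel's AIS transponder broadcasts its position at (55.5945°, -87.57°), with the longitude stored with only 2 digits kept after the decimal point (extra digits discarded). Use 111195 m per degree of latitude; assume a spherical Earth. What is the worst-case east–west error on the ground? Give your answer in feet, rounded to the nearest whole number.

2061 feet

Truncating at 2 decimal places can drop up to a full unit in the last place, so the longitude may be off by as much as 0.01°.
At latitude 55.5945° a degree of longitude spans 111195 m × cos 55.5945° = 111195 × 0.5650 ≈ 62830.3 m.
Maximum E–W displacement: 0.01 × 62830.3 = 628.303 m.
Converting: 628.303 m × 3.2808 ft/m ≈ 2061.4 ft.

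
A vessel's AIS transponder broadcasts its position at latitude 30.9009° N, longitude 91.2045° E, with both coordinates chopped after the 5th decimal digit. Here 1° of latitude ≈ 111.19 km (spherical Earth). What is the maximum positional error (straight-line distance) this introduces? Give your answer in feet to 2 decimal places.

4.81 feet

Truncating at 5 decimal places can drop up to a full unit in the last place, so each coordinate may be off by as much as 1e-05°.
Latitude error → 1e-05 × 111190 = 1.1119 m along the meridian.
East–west component at 30.9009°: 1e-05° × 111190 × cos 30.9009° ≈ 1e-05 × 95407.3 ≈ 0.954073 m.
The two errors are perpendicular, so the maximum displacement is √(1.1119² + 0.954073²) ≈ 1.46512 m.
In feet: 1.46512 m ÷ 0.3048 ≈ 4.8068 ft.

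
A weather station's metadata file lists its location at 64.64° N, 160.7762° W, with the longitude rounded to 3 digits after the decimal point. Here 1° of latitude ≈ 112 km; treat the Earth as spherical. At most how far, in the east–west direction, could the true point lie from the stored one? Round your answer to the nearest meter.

Rounding to 3 decimal places leaves the longitude within ±0.0005° of the true value.
Parallels shrink by cos φ, so at 64.64° a degree of longitude is 112000 × 0.4283 ≈ 47970.1 m.
Maximum E–W displacement: 0.0005 × 47970.1 = 23.985 m.

24 meters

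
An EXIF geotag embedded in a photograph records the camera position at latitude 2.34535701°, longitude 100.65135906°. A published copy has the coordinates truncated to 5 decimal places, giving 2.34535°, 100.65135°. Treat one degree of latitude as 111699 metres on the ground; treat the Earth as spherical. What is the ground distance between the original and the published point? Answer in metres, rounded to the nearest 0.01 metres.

The latitude changed by +0.00000701° and the longitude by +0.00000906°.
North–south shift: 0.00000701 × 111699 = 0.78301 m.
E–W at 2.34535°: 0.00000906° × 111699 × cos 2.34535° = 0.00000906 × 111699 × 0.9992 ≈ 1.01115 m.
Distance: √(0.78301² + 1.01115²) ≈ 1.27887 m.

1.28 metres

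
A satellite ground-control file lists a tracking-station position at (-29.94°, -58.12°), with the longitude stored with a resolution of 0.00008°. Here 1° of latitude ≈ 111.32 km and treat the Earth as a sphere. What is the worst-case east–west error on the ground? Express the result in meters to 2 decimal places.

3.86 meters

With a 0.00008° grid the true value lies within half a step, ±0.00008°/2 = ±4e-05°, of the stored one.
At latitude 29.94° a degree of longitude spans 111320 m × cos 29.94° = 111320 × 0.8665 ≈ 96464.2 m.
East–west error: 4e-05° × 96464.2 m/° ≈ 3.85857 m.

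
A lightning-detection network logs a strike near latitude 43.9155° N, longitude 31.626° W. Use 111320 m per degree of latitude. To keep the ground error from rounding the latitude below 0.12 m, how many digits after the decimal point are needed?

6

One degree of latitude covers 111320 m.
Rounding to N decimal places gives at most 0.5 × 10⁻ᴺ degrees of error, i.e. 0.5 × 10⁻ᴺ × 111320 m.
Need 0.5 × 111320 × 10⁻ᴺ ≤ 0.12 → 10⁻ᴺ ≤ 2.156e-06, so N ≥ 5.67.
At 5 places the error can reach 0.557 m, but 6 places keeps it to 0.0557 m.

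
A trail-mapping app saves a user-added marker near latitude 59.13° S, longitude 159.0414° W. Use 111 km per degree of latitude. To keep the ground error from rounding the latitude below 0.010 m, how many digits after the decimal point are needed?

7 decimal places

One degree of latitude covers 111000 m.
With N decimal places the half-ulp bound is 0.5·10⁻ᴺ°, or 0.5·10⁻ᴺ × 111000 m on the ground.
Need 0.5 × 111000 × 10⁻ᴺ ≤ 0.010 → 10⁻ᴺ ≤ 1.802e-07, so N ≥ 6.74.
At 6 places the error can reach 0.0555 m, but 7 places keeps it to 0.00555 m.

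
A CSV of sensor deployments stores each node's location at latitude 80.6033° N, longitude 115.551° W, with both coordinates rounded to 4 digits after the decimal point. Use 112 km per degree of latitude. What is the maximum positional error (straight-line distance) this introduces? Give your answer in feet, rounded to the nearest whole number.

Rounding to 4 decimal places leaves each coordinate within ±5e-05° of the true value.
North–south component: 5e-05° × 112000 = 5.6 m.
E–W at 80.6033°: 5e-05° × 112000 × cos 80.6033° = 5e-05 × 112000 × 0.1633 ≈ 0.914307 m.
Combining orthogonally: (5.6² + 0.914307²)^½ ≈ 5.67415 m.
Converting: 5.67415 m × 3.2808 ft/m ≈ 18.616 ft.

19 feet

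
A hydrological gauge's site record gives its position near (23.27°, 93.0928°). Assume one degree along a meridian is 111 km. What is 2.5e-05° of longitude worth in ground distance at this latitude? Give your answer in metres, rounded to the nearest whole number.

One degree of longitude here spans 111000 × cos 23.27° = 111000 × 0.9187 ≈ 101971 m; 2.5e-05° of that is 2.54926 m.

3 metres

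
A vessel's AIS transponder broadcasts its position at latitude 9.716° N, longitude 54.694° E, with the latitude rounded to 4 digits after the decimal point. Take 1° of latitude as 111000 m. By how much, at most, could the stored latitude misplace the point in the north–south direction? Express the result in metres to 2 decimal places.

5.55 metres

Rounding to 4 decimal places leaves the latitude within ±5e-05° of the true value.
So the N–S error is at most 5e-05 × 111000 = 5.55 m.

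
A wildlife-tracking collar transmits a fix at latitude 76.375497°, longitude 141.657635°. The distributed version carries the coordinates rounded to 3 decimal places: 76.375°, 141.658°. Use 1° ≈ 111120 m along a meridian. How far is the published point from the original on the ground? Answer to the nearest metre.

The latitude changed by +0.000497° and the longitude by -0.000365°.
North–south shift: 0.000497 × 111120 = 55.2266 m.
East–west at this latitude: -0.000365° × 111120 × cos 76.375° ≈ -0.000365 × 26176.1 = -9.55428 m.
Distance: √(55.2266² + 9.55428²) ≈ 56.047 m.

56 metres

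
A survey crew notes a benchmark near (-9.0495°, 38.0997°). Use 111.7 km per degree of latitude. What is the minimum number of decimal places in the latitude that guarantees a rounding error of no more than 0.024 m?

7 decimal places

One degree of latitude covers 111700 m.
With N decimal places the half-ulp bound is 0.5·10⁻ᴺ°, or 0.5·10⁻ᴺ × 111700 m on the ground.
Need 0.5 × 111700 × 10⁻ᴺ ≤ 0.024 → 10⁻ᴺ ≤ 4.297e-07, so N ≥ 6.37.
N = 6 would give 0.0558 m (too coarse); N = 7 gives 0.00558 m ≤ 0.024 m.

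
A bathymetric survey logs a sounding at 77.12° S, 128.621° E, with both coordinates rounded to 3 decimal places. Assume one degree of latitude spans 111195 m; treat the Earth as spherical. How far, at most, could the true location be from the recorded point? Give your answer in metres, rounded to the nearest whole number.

Rounding to 3 decimal places leaves each coordinate within ±0.0005° of the true value.
N–S: 0.0005° × 111195 m/° = 55.5975 m.
E–W at 77.12°: 0.0005° × 111195 × cos 77.12° = 0.0005 × 111195 × 0.2229 ≈ 12.3932 m.
The two errors are perpendicular, so the maximum displacement is √(55.5975² + 12.3932²) ≈ 56.962 m.

57 metres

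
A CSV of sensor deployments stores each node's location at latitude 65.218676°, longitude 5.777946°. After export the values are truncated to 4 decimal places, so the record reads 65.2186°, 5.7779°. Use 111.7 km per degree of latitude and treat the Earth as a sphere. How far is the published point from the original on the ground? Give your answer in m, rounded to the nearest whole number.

9 m

Δlat = 65.218676 − 65.2186 = +0.000076°; Δlon = 5.777946 − 5.7779 = +0.000046°.
North–south shift: 0.000076 × 111700 = 8.4892 m.
E–W at 65.2186°: 0.000046° × 111700 × cos 65.2186° = 0.000046 × 111700 × 0.4192 ≈ 2.15371 m.
Distance: √(8.4892² + 2.15371²) ≈ 8.75814 m.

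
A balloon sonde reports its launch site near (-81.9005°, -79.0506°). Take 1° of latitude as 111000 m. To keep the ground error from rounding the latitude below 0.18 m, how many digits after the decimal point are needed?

6 decimal places

One degree of latitude covers 111000 m.
Rounding to N decimal places gives at most 0.5 × 10⁻ᴺ degrees of error, i.e. 0.5 × 10⁻ᴺ × 111000 m.
Setting 55500 × 10⁻ᴺ ≤ 0.18 gives 10ᴺ ≥ 3.083e+05, i.e. N ≥ 5.49.
So 6 decimal places suffice (0.0555 m); 5 would allow up to 0.555 m.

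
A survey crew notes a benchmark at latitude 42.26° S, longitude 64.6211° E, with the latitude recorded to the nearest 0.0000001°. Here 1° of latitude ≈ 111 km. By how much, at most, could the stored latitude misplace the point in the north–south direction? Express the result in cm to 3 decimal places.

0.555 cm

Rounding to 7 decimal places leaves the latitude within ±5e-08° of the true value.
Along the meridian that is 5e-08° × 111000 m/° = 0.00555 m.
That is 0.00555 m = 0.555 cm.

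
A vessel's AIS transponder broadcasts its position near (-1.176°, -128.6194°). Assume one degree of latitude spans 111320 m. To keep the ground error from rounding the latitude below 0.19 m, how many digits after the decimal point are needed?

6 decimal places

One degree of latitude covers 111320 m.
Rounding to N decimal places gives at most 0.5 × 10⁻ᴺ degrees of error, i.e. 0.5 × 10⁻ᴺ × 111320 m.
Need 0.5 × 111320 × 10⁻ᴺ ≤ 0.19 → 10⁻ᴺ ≤ 3.414e-06, so N ≥ 5.47.
N = 5 would give 0.557 m (too coarse); N = 6 gives 0.0557 m ≤ 0.19 m.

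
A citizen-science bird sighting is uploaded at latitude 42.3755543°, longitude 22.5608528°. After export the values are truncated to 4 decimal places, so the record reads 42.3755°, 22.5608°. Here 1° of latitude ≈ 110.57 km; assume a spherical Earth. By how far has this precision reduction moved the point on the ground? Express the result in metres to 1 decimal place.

The latitude changed by +0.0000543° and the longitude by +0.0000528°.
N–S: 0.0000543° × 110570 m/° = 6.00395 m.
E–W at 42.3755°: 0.0000528° × 110570 × cos 42.3755° = 0.0000528 × 110570 × 0.7387 ≈ 4.31286 m.
Hypotenuse of the two orthogonal shifts: √(6.00395² + 4.31286²) = 7.39244 m.

7.4 metres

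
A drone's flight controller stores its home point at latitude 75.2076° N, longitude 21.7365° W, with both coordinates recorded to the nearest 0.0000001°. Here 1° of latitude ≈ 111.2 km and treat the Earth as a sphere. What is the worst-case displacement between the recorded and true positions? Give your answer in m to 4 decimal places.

Rounding to 7 decimal places leaves each coordinate within ±5e-08° of the true value.
N–S: 5e-08° × 111200 m/° = 0.00556 m.
East–west component at 75.2076°: 5e-08° × 111200 × cos 75.2076° ≈ 5e-08 × 28391.3 ≈ 0.00141957 m.
Combining orthogonally: (0.00556² + 0.00141957²)^½ ≈ 0.00573836 m.

0.0057 m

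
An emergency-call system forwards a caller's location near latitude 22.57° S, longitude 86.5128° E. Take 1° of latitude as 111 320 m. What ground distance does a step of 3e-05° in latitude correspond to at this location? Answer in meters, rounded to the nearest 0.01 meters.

Along a meridian 3e-05° is 3e-05 × 111320 = 3.3396 m.

3.34 meters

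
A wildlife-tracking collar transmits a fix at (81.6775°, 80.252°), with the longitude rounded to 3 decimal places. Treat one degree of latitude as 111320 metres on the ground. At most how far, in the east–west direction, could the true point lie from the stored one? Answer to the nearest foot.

26 feet

Rounding to 3 decimal places leaves the longitude within ±0.0005° of the true value.
One degree of longitude at 81.6775° is 111320 × cos 81.6775° ≈ 111320 × 0.1447 = 16113 m.
Maximum E–W displacement: 0.0005 × 16113 = 8.05649 m.
In feet: 8.05649 m ÷ 0.3048 ≈ 26.432 ft.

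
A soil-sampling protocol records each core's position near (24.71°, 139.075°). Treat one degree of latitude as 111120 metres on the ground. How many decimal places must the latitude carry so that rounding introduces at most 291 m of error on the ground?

3 decimal places

One degree of latitude covers 111120 m.
N decimal places → at most half a unit in the last place, 0.5 × 10⁻ᴺ° = 111120/2 × 10⁻ᴺ m.
Need 0.5 × 111120 × 10⁻ᴺ ≤ 291 → 10⁻ᴺ ≤ 5.238e-03, so N ≥ 2.28.
So 3 decimal places suffice (55.6 m); 2 would allow up to 556 m.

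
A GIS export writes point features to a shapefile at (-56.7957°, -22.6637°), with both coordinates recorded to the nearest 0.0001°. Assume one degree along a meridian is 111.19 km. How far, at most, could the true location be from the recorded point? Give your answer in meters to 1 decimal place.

Rounding to 4 decimal places leaves each coordinate within ±5e-05° of the true value.
Latitude error → 5e-05 × 111190 = 5.5595 m along the meridian.
Longitude error → 5e-05 × 111190 × cos 56.7957° = 5e-05 × 111190 × 0.5476 ≈ 3.04453 m.
Worst case both components are at the extreme and orthogonal: √(5.5595² + 3.04453²) ≈ 6.33855 m.

6.3 meters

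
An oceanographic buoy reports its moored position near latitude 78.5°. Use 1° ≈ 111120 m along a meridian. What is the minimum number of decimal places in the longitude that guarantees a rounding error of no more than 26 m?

At 78.5° one degree of longitude covers 111120 × cos 78.5° ≈ 111120 × 0.1994 ≈ 22153.8 m.
Rounding to N decimal places gives at most 0.5 × 10⁻ᴺ degrees of error, i.e. 0.5 × 10⁻ᴺ × 22153.8 m.
Setting 11076.9 × 10⁻ᴺ ≤ 26 gives 10ᴺ ≥ 426, i.e. N ≥ 2.63.
N = 2 would give 111 m (too coarse); N = 3 gives 11.1 m ≤ 26 m.

3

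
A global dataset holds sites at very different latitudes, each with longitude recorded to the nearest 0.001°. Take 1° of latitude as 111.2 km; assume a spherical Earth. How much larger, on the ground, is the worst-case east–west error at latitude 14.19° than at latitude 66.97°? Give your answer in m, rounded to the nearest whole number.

Rounding to 3 decimal places leaves the longitude within ±0.0005° of the true value.
Error at 14.19° = 0.0005° × 111200 × cos 14.19° ≈ 55.6 × 0.9695 = 53.904 m.
Error at 66.97° = 0.0005° × 111200 × cos 66.97° ≈ 55.6 × 0.3912 = 21.751 m.
So the lower-latitude error exceeds the higher by 53.904 − 21.751 = 32.152 m.

32 m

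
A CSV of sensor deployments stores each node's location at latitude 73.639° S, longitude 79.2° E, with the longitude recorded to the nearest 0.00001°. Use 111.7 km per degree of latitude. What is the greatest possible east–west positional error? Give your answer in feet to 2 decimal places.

Rounding to 5 decimal places leaves the longitude within ±5e-06° of the true value.
One degree of longitude at 73.639° is 111700 × cos 73.639° ≈ 111700 × 0.2817 = 31464.6 m.
East–west error: 5e-06° × 31464.6 m/° ≈ 0.157323 m.
In feet: 0.157323 m ÷ 0.3048 ≈ 0.51615 ft.

0.52 feet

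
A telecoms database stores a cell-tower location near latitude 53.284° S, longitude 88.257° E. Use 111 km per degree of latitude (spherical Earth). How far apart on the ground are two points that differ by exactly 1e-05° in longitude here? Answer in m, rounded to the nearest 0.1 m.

0.7 m

At 53.284° a degree of longitude is 111000 × cos 53.284° ≈ 66361.2 m, so 1e-05° corresponds to 0.663612 m.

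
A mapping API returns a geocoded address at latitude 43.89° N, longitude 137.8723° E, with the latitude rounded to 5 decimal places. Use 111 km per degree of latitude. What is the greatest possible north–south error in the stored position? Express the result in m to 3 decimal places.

Rounding to 5 decimal places leaves the latitude within ±5e-06° of the true value.
Along the meridian that is 5e-06° × 111000 m/° = 0.555 m.

0.555 m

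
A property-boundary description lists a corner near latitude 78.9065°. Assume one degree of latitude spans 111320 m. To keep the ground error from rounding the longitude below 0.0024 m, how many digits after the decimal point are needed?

7 decimal places

At 78.9065° one degree of longitude covers 111320 × cos 78.9065° ≈ 111320 × 0.1924 ≈ 21419.2 m.
With N decimal places the half-ulp bound is 0.5·10⁻ᴺ°, or 0.5·10⁻ᴺ × 21419.2 m on the ground.
Setting 10709.6 × 10⁻ᴺ ≤ 0.0024 gives 10ᴺ ≥ 4.462e+06, i.e. N ≥ 6.65.
At 6 places the error can reach 0.0107 m, but 7 places keeps it to 0.00107 m.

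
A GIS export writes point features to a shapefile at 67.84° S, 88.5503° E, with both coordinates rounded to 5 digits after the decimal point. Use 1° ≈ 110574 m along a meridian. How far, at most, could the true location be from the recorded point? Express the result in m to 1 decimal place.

0.6 m

Rounding to 5 decimal places leaves each coordinate within ±5e-06° of the true value.
North–south component: 5e-06° × 110574 = 0.55287 m.
E–W at 67.84°: 5e-06° × 110574 × cos 67.84° = 5e-06 × 110574 × 0.3772 ≈ 0.208539 m.
The two errors are perpendicular, so the maximum displacement is √(0.55287² + 0.208539²) ≈ 0.590892 m.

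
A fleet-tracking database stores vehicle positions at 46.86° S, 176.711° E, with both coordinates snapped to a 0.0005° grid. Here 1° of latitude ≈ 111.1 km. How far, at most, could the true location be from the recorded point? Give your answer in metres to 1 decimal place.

33.6 metres

With a 0.0005° grid the true value lies within half a step, ±0.0005°/2 = ±0.00025°, of the stored one.
N–S: 0.00025° × 111100 m/° = 27.775 m.
E–W at 46.86°: 0.00025° × 111100 × cos 46.86° = 0.00025 × 111100 × 0.6838 ≈ 18.9921 m.
Worst case both components are at the extreme and orthogonal: √(27.775² + 18.9921²) ≈ 33.6474 m.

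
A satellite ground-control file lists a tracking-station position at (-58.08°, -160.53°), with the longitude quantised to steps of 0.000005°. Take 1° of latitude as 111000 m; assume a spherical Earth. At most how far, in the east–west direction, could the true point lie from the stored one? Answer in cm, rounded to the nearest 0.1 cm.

14.7 cm

With a 0.000005° grid the true value lies within half a step, ±0.000005°/2 = ±2.5e-06°, of the stored one.
One degree of longitude at 58.08° is 111000 × cos 58.08° ≈ 111000 × 0.5287 = 58689.5 m.
Maximum E–W displacement: 2.5e-06 × 58689.5 = 0.146724 m.
That is 0.146724 m = 14.672 cm.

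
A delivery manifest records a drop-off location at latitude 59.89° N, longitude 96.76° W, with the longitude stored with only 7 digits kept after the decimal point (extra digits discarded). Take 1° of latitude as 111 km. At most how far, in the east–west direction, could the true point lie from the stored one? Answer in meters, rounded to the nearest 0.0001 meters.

Truncating at 7 decimal places can drop up to a full unit in the last place, so the longitude may be off by as much as 1e-07°.
One degree of longitude at 59.89° is 111000 × cos 59.89° ≈ 111000 × 0.5017 = 55684.5 m.
Maximum E–W displacement: 1e-07 × 55684.5 = 0.00556845 m.

0.0056 meters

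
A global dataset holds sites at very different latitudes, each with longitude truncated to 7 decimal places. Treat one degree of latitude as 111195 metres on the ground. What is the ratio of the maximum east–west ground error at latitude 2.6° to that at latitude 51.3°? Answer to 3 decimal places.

1.598

Truncating at 7 decimal places can drop up to a full unit in the last place, so the longitude may be off by as much as 1e-07°.
Error at 2.6° = 1e-07° × 111195 × cos 2.6° ≈ 0.011119 × 0.9990 = 0.011108 m.
Error at 51.3° = 1e-07° × 111195 × cos 51.3° ≈ 0.011119 × 0.6252 = 0.0069524 m.
The ratio reduces to cos 2.6° / cos 51.3° = 0.9990/0.6252 ≈ 1.5977.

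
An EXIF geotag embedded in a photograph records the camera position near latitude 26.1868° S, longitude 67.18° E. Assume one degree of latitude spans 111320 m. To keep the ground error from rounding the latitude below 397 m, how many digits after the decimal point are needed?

One degree of latitude covers 111320 m.
N decimal places → at most half a unit in the last place, 0.5 × 10⁻ᴺ° = 111320/2 × 10⁻ᴺ m.
Need 0.5 × 111320 × 10⁻ᴺ ≤ 397 → 10⁻ᴺ ≤ 7.133e-03, so N ≥ 2.15.
At 2 places the error can reach 557 m, but 3 places keeps it to 55.7 m.

3 decimal places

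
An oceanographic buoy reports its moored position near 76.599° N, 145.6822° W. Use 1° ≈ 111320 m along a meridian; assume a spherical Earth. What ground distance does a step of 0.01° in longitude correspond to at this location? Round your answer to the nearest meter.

258 meters

One degree of longitude here spans 111320 × cos 76.599° = 111320 × 0.2318 ≈ 25800.1 m; 0.01° of that is 258.001 m.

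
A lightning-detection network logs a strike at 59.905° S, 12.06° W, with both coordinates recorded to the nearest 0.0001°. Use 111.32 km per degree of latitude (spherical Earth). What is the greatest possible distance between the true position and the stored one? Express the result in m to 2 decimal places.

Rounding to 4 decimal places leaves each coordinate within ±5e-05° of the true value.
N–S: 5e-05° × 111320 m/° = 5.566 m.
E–W at 59.905°: 5e-05° × 111320 × cos 59.905° = 5e-05 × 111320 × 0.5014 ≈ 2.79099 m.
Worst case both components are at the extreme and orthogonal: √(5.566² + 2.79099²) ≈ 6.22655 m.

6.23 m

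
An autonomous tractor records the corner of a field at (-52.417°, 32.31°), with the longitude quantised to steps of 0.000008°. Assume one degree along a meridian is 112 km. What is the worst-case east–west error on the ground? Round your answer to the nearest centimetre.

With a 0.000008° grid the true value lies within half a step, ±0.000008°/2 = ±4e-06°, of the stored one.
Parallels shrink by cos φ, so at 52.417° a degree of longitude is 112000 × 0.6099 ≈ 68309.9 m.
East–west error: 4e-06° × 68309.9 m/° ≈ 0.27324 m.
That is 0.27324 m = 27.324 cm.

27 centimetres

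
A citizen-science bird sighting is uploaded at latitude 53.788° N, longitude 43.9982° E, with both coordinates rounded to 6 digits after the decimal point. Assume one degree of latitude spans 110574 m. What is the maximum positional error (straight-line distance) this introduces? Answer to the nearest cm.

Rounding to 6 decimal places leaves each coordinate within ±5e-07° of the true value.
N–S: 5e-07° × 110574 m/° = 0.055287 m.
Longitude error → 5e-07 × 110574 × cos 53.788° = 5e-07 × 110574 × 0.5908 ≈ 0.0326622 m.
Combining orthogonally: (0.055287² + 0.0326622²)^½ ≈ 0.0642142 m.
That is 0.0642142 m = 6.4214 cm.

6 cm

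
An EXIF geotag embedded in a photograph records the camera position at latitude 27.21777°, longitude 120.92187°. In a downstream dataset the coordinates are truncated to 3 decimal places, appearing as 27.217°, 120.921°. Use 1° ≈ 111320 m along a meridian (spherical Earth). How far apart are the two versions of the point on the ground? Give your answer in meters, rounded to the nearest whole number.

122 meters

The latitude changed by +0.00077° and the longitude by +0.00087°.
North–south shift: 0.00077 × 111320 = 85.7164 m.
East–west at this latitude: 0.00087° × 111320 × cos 27.217° ≈ 0.00087 × 98994.7 = 86.1254 m.
Hypotenuse of the two orthogonal shifts: √(85.7164² + 86.1254²) = 121.511 m.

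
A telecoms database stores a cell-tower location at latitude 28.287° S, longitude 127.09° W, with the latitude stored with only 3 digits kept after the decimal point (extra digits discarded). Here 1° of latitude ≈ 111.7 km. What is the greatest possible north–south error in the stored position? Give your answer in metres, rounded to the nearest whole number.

Truncating at 3 decimal places can drop up to a full unit in the last place, so the latitude may be off by as much as 0.001°.
So the N–S error is at most 0.001 × 111700 = 111.7 m.

112 metres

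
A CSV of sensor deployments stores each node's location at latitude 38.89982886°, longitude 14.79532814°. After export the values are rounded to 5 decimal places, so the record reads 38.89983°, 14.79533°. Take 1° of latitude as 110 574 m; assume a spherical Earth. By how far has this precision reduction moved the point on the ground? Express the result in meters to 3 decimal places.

0.204 meters

Δlat = 38.89982886 − 38.89983 = -0.00000114°; Δlon = 14.79532814 − 14.79533 = -0.00000186°.
N–S: -0.00000114° × 110574 m/° = -0.126054 m.
E–W at 38.8998°: -0.00000186° × 110574 × cos 38.8998° = -0.00000186 × 110574 × 0.7782 ≈ -0.16006 m.
Combined displacement = (0.126054² + 0.16006²)^½ ≈ 0.203737 m.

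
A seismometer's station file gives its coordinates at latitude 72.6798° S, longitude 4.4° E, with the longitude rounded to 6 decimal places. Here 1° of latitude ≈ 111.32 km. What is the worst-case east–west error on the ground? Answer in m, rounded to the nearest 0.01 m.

Rounding to 6 decimal places leaves the longitude within ±5e-07° of the true value.
At latitude 72.6798° a degree of longitude spans 111320 m × cos 72.6798° = 111320 × 0.2977 ≈ 33141.2 m.
So at most 5e-07° × 33141.2 ≈ 0.0165706 m east–west.

0.02 m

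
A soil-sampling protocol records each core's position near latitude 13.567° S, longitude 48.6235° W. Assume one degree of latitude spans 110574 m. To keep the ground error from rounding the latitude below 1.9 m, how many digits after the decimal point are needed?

5 decimal places

One degree of latitude covers 110574 m.
Rounding to N decimal places gives at most 0.5 × 10⁻ᴺ degrees of error, i.e. 0.5 × 10⁻ᴺ × 110574 m.
Need 0.5 × 110574 × 10⁻ᴺ ≤ 1.9 → 10⁻ᴺ ≤ 3.437e-05, so N ≥ 4.46.
So 5 decimal places suffice (0.553 m); 4 would allow up to 5.53 m.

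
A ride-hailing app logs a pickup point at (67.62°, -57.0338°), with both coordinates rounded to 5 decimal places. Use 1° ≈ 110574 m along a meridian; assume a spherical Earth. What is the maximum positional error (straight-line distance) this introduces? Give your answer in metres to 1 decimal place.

0.6 metres

Rounding to 5 decimal places leaves each coordinate within ±5e-06° of the true value.
N–S: 5e-06° × 110574 m/° = 0.55287 m.
Longitude error → 5e-06 × 110574 × cos 67.62° = 5e-06 × 110574 × 0.3807 ≈ 0.210504 m.
Worst case both components are at the extreme and orthogonal: √(0.55287² + 0.210504²) ≈ 0.591589 m.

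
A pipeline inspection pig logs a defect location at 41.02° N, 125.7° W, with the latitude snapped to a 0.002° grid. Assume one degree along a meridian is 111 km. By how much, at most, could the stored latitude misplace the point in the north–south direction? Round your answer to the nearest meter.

With a 0.002° grid the true value lies within half a step, ±0.002°/2 = ±0.001°, of the stored one.
So the N–S error is at most 0.001 × 111000 = 111 m.

111 meters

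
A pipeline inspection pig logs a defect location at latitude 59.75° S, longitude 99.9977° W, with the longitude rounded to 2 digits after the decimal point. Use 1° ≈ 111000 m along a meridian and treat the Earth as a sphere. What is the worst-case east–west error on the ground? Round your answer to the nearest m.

280 m

Rounding to 2 decimal places leaves the longitude within ±0.005° of the true value.
One degree of longitude at 59.75° is 111000 × cos 59.75° ≈ 111000 × 0.5038 = 55918.9 m.
East–west error: 0.005° × 55918.9 m/° ≈ 279.595 m.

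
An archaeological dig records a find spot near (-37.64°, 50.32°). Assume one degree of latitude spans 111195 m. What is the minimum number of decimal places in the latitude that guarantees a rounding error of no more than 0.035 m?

7

One degree of latitude covers 111195 m.
Rounding to N decimal places gives at most 0.5 × 10⁻ᴺ degrees of error, i.e. 0.5 × 10⁻ᴺ × 111195 m.
Setting 55597.5 × 10⁻ᴺ ≤ 0.035 gives 10ᴺ ≥ 1.588e+06, i.e. N ≥ 6.20.
So 7 decimal places suffice (0.00556 m); 6 would allow up to 0.0556 m.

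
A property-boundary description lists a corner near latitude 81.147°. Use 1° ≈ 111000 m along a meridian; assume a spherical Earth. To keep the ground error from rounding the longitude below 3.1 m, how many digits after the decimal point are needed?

4 decimal places

At 81.147° one degree of longitude covers 111000 × cos 81.147° ≈ 111000 × 0.1539 ≈ 17082.9 m.
Rounding to N decimal places gives at most 0.5 × 10⁻ᴺ degrees of error, i.e. 0.5 × 10⁻ᴺ × 17082.9 m.
Need 0.5 × 17082.9 × 10⁻ᴺ ≤ 3.1 → 10⁻ᴺ ≤ 3.629e-04, so N ≥ 3.44.
N = 3 would give 8.54 m (too coarse); N = 4 gives 0.854 m ≤ 3.1 m.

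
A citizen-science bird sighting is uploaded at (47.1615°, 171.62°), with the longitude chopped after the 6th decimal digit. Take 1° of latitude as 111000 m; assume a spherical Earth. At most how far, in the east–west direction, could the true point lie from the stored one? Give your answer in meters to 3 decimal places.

0.075 meters

Truncating at 6 decimal places can drop up to a full unit in the last place, so the longitude may be off by as much as 1e-06°.
At latitude 47.1615° a degree of longitude spans 111000 m × cos 47.1615° = 111000 × 0.6799 ≈ 75472.7 m.
Maximum E–W displacement: 1e-06 × 75472.7 = 0.0754727 m.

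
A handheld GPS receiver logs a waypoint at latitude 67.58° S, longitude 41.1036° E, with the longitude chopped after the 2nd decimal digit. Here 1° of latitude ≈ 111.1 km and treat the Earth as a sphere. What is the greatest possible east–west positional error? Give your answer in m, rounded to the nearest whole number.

Truncating at 2 decimal places can drop up to a full unit in the last place, so the longitude may be off by as much as 0.01°.
One degree of longitude at 67.58° is 111100 × cos 67.58° ≈ 111100 × 0.3814 = 42372.8 m.
East–west error: 0.01° × 42372.8 m/° ≈ 423.728 m.

424 m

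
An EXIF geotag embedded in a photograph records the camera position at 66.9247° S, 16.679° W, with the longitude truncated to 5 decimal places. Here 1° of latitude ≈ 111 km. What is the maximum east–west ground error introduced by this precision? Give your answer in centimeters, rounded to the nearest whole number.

44 centimeters

Truncating at 5 decimal places can drop up to a full unit in the last place, so the longitude may be off by as much as 1e-05°.
Parallels shrink by cos φ, so at 66.9247° a degree of longitude is 111000 × 0.3919 ≈ 43505.4 m.
East–west error: 1e-05° × 43505.4 m/° ≈ 0.435054 m.
That is 0.435054 m = 43.505 cm.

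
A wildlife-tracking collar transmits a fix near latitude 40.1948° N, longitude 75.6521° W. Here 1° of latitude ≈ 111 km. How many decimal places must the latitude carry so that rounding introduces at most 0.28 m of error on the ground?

6 decimal places

One degree of latitude covers 111000 m.
Rounding to N decimal places gives at most 0.5 × 10⁻ᴺ degrees of error, i.e. 0.5 × 10⁻ᴺ × 111000 m.
Need 0.5 × 111000 × 10⁻ᴺ ≤ 0.28 → 10⁻ᴺ ≤ 5.045e-06, so N ≥ 5.30.
At 5 places the error can reach 0.555 m, but 6 places keeps it to 0.0555 m.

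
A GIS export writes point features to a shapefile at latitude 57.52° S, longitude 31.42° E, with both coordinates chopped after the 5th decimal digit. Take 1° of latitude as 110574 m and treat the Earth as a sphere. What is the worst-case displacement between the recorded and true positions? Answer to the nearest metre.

Truncating at 5 decimal places can drop up to a full unit in the last place, so each coordinate may be off by as much as 1e-05°.
Latitude error → 1e-05 × 110574 = 1.10574 m along the meridian.
E–W at 57.52°: 1e-05° × 110574 × cos 57.52° = 1e-05 × 110574 × 0.5370 ≈ 0.593788 m.
Combining orthogonally: (1.10574² + 0.593788²)^½ ≈ 1.25509 m.

1 metres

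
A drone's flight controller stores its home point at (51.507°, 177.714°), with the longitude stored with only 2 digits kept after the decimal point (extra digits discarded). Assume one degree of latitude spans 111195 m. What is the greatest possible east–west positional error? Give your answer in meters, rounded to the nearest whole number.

692 meters

Truncating at 2 decimal places can drop up to a full unit in the last place, so the longitude may be off by as much as 0.01°.
At latitude 51.507° a degree of longitude spans 111195 m × cos 51.507° = 111195 × 0.6224 ≈ 69209.9 m.
So at most 0.01° × 69209.9 ≈ 692.099 m east–west.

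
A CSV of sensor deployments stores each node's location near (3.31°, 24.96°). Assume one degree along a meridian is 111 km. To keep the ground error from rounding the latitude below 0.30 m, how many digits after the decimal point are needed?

One degree of latitude covers 111000 m.
Rounding to N decimal places gives at most 0.5 × 10⁻ᴺ degrees of error, i.e. 0.5 × 10⁻ᴺ × 111000 m.
Setting 55500 × 10⁻ᴺ ≤ 0.30 gives 10ᴺ ≥ 1.85e+05, i.e. N ≥ 5.27.
N = 5 would give 0.555 m (too coarse); N = 6 gives 0.0555 m ≤ 0.30 m.

6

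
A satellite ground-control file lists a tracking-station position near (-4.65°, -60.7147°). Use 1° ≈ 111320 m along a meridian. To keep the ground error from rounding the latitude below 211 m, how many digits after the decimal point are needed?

One degree of latitude covers 111320 m.
With N decimal places the half-ulp bound is 0.5·10⁻ᴺ°, or 0.5·10⁻ᴺ × 111320 m on the ground.
Need 0.5 × 111320 × 10⁻ᴺ ≤ 211 → 10⁻ᴺ ≤ 3.791e-03, so N ≥ 2.42.
At 2 places the error can reach 557 m, but 3 places keeps it to 55.7 m.

3 decimal places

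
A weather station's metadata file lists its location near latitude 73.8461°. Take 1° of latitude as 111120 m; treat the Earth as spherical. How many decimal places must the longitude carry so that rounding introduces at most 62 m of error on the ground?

At 73.8461° one degree of longitude covers 111120 × cos 73.8461° ≈ 111120 × 0.2782 ≈ 30915.6 m.
N decimal places → at most half a unit in the last place, 0.5 × 10⁻ᴺ° = 30915.6/2 × 10⁻ᴺ m.
Setting 15457.8 × 10⁻ᴺ ≤ 62 gives 10ᴺ ≥ 249.3, i.e. N ≥ 2.40.
N = 2 would give 155 m (too coarse); N = 3 gives 15.5 m ≤ 62 m.

3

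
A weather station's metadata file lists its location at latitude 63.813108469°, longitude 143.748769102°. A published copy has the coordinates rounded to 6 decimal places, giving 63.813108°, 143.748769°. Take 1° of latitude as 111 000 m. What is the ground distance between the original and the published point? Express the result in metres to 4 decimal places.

0.0523 metres

The latitude changed by +0.000000469° and the longitude by +0.000000102°.
North–south shift: 0.000000469 × 111000 = 0.052059 m.
East–west at this latitude: 0.000000102° × 111000 × cos 63.8131° ≈ 0.000000102 × 48984.4 = 0.00499641 m.
Combined displacement = (0.052059² + 0.00499641²)^½ ≈ 0.0522982 m.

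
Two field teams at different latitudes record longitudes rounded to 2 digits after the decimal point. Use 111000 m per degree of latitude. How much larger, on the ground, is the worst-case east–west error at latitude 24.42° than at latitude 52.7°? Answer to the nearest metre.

169 metres

Rounding to 2 decimal places leaves the longitude within ±0.005° of the true value.
Error at 24.42° = 0.005° × 111000 × cos 24.42° ≈ 555 × 0.9105 = 505.35 m.
Error at 52.7° = 0.005° × 111000 × cos 52.7° ≈ 555 × 0.6060 = 336.32 m.
Difference: 505.35 − 336.32 = 169.03 m.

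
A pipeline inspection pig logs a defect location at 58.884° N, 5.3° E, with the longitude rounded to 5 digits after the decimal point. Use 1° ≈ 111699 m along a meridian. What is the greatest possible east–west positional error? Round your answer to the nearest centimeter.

29 centimeters

Rounding to 5 decimal places leaves the longitude within ±5e-06° of the true value.
One degree of longitude at 58.884° is 111699 × cos 58.884° ≈ 111699 × 0.5168 = 57723 m.
So at most 5e-06° × 57723 ≈ 0.288615 m east–west.
That is 0.288615 m = 28.861 cm.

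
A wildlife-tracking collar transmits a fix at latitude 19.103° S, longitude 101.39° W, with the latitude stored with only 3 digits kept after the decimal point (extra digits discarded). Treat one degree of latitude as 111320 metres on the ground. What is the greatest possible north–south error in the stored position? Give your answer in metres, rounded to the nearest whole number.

Truncating at 3 decimal places can drop up to a full unit in the last place, so the latitude may be off by as much as 0.001°.
So the N–S error is at most 0.001 × 111320 = 111.32 m.

111 metres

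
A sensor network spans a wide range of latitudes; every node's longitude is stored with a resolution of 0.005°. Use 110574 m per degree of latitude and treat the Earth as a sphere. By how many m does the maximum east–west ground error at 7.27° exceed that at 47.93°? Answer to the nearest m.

With a 0.005° grid the true value lies within half a step, ±0.005°/2 = ±0.0025°, of the stored one.
At 7.27°: 0.0025° × 110574 × cos 7.27° = 0.0025 × 110574 × 0.9920 ≈ 274.21 m.
At 47.93°: 0.0025° × 110574 × cos 47.93° = 0.0025 × 110574 × 0.6700 ≈ 185.22 m.
Difference: 274.21 − 185.22 = 88.991 m.

89 m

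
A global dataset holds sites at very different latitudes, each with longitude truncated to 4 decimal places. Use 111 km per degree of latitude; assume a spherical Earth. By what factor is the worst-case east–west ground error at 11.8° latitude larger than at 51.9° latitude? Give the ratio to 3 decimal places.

Truncating at 4 decimal places can drop up to a full unit in the last place, so the longitude may be off by as much as 0.0001°.
At 11.8°: 0.0001° × 111000 × cos 11.8° = 0.0001 × 111000 × 0.9789 ≈ 10.865 m.
At 51.9°: 0.0001° × 111000 × cos 51.9° = 0.0001 × 111000 × 0.6170 ≈ 6.8491 m.
The ratio reduces to cos 11.8° / cos 51.9° = 0.9789/0.6170 ≈ 1.5864.

1.586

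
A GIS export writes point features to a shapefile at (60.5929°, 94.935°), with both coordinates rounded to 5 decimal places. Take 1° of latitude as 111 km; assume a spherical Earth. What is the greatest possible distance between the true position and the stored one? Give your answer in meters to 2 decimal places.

0.62 meters

Rounding to 5 decimal places leaves each coordinate within ±5e-06° of the true value.
Latitude error → 5e-06 × 111000 = 0.555 m along the meridian.
Longitude error → 5e-06 × 111000 × cos 60.5929° = 5e-06 × 111000 × 0.4910 ≈ 0.272511 m.
The two errors are perpendicular, so the maximum displacement is √(0.555² + 0.272511²) ≈ 0.618294 m.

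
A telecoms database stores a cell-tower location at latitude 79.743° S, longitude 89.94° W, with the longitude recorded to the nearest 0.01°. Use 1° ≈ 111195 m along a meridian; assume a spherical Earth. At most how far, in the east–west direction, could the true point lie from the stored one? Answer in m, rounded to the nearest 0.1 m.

Rounding to 2 decimal places leaves the longitude within ±0.005° of the true value.
Parallels shrink by cos φ, so at 79.743° a degree of longitude is 111195 × 0.1781 ≈ 19799.8 m.
East–west error: 0.005° × 19799.8 m/° ≈ 98.999 m.

99.0 m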